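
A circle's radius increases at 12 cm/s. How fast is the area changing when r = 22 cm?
528π cm²/s

A = πr²
dA/dt = 2πr · dr/dt = 2π(22)(12) = 528π cm²/s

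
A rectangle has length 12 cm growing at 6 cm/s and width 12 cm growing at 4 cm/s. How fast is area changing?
120 cm²/s

A = lw
dA/dt = w·dl/dt + l·dw/dt = 12·6 + 12·4 = 120 cm²/s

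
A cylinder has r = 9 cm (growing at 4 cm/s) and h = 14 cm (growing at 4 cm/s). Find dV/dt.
1332π cm³/s

V = πr²h
dV/dt = 2πrh·dr/dt + πr²·dh/dt
= 2π(9)(14)(4) + π(9)²(4)
= 1332π cm³/s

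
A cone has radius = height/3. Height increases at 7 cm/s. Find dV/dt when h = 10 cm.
700π/9 cm³/s

V = (1/3)π(h/3)²h = πh³/27
dV/dt = πh²/9 · 7
At h = 10: dV/dt = 700π/9 cm³/s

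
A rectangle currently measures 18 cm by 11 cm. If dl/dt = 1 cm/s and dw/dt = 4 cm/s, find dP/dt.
10 cm/s

P = 2(l + w)
dP/dt = 2(dl/dt + dw/dt) = 2(1 + 4) = 10 cm/s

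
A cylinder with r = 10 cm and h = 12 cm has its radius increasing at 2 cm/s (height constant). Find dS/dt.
128π cm²/s

S = 2πrh + 2πr² (lateral + bases)
dS/dt = (2πh + 4πr)·dr/dt = (2π·12 + 4π·10)·2
= 128π cm²/s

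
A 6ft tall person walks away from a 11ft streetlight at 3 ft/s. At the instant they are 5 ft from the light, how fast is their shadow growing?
18/5 ft/s

By similar triangles: 11/(x+s) = 6/s
Solving: s = 6x/5
ds/dt = 6/5 · dx/dt = 6/5 · 3 = 18/5 ft/s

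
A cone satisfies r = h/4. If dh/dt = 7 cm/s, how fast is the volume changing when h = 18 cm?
567π/4 cm³/s

V = (1/3)π(h/4)²h = πh³/48
dV/dt = πh²/16 · 7
At h = 18: dV/dt = 567π/4 cm³/s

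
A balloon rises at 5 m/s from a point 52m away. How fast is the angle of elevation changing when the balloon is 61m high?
0.040467 rad/s

tan(θ) = y/52
sec²(θ) · dθ/dt = (1/52) · dy/dt
dθ/dt = cos²(θ)/52 · 5 = 52/(52² + 61²) · 5
dθ/dt = 0.040467 rad/s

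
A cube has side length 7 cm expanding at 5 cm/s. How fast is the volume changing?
735 cm³/s

V = s³
dV/dt = 3s² · ds/dt = 3·7²·5 = 735 cm³/s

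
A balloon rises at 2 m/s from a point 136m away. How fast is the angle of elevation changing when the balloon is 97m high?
0.009747 rad/s

tan(θ) = y/136
sec²(θ) · dθ/dt = (1/136) · dy/dt
dθ/dt = cos²(θ)/136 · 2 = 136/(136² + 97²) · 2
dθ/dt = 0.009747 rad/s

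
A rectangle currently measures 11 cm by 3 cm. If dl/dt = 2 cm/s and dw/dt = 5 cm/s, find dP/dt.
14 cm/s

P = 2(l + w)
dP/dt = 2(dl/dt + dw/dt) = 2(2 + 5) = 14 cm/s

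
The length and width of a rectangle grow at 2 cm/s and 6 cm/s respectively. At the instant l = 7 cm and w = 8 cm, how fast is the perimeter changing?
16 cm/s

P = 2(l + w)
dP/dt = 2(dl/dt + dw/dt) = 2(2 + 6) = 16 cm/s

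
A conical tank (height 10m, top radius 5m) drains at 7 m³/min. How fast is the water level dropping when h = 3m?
28/(9π) ≈ 0.9903 m/min

r/h = 5/10, so r = (1/2)h
V = (1/3)πr²h = (1/3)π((1/2)h)²h = (1/12)πh³
dV/dh = (1/4)πh²
dh/dt = (dV/dt)/(dV/dh) = -7/((1/4)π·3²) = -28/(9π) m/min
The level is dropping at 28/(9π) ≈ 0.9903 m/min.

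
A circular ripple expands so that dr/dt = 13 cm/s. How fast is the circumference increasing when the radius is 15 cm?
26π cm/s

C = 2πr
dC/dt = 2π · dr/dt = 2π · 13 = 26π cm/s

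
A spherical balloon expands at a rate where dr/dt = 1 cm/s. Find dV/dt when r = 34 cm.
4624π cm³/s

V = (4/3)πr³
dV/dt = dV/dr · dr/dt = 4πr² · 1
At r = 34: dV/dt = 4624π cm³/s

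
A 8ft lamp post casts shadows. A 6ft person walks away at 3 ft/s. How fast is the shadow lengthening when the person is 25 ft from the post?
9 ft/s

By similar triangles: 8/(x+s) = 6/s
Solving: s = 6x/2
ds/dt = 6/2 · dx/dt = 3 · 3 = 9 ft/s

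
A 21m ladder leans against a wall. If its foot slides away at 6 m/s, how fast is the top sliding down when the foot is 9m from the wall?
9√10/10 ≈ 2.846 m/s

x² + y² = 21²
2x·dx/dt + 2y·dy/dt = 0
dy/dt = -x/y · dx/dt = -9/(6√10) · 6 = -9√10/10 m/s
The top is descending at 9√10/10 ≈ 2.846 m/s.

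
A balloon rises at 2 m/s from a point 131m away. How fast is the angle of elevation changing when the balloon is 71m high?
0.011801 rad/s

tan(θ) = y/131
sec²(θ) · dθ/dt = (1/131) · dy/dt
dθ/dt = cos²(θ)/131 · 2 = 131/(131² + 71²) · 2
dθ/dt = 0.011801 rad/s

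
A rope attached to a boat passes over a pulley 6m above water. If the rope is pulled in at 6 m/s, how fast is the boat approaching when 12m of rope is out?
4√3 ≈ 6.928 m/s

rope² = x² + 6²
x = √(12² - 6²) = 6√3
dx/dt = (rope/x) · d(rope)/dt = (12/(6√3)) · (-6) = -4√3 m/s
The boat approaches at 4√3 ≈ 6.928 m/s.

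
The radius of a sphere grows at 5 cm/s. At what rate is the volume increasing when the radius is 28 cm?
15680π cm³/s

V = (4/3)πr³
dV/dt = dV/dr · dr/dt = 4πr² · 5
At r = 28: dV/dt = 15680π cm³/s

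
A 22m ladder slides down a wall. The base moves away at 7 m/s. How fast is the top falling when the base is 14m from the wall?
49√2/12 ≈ 5.775 m/s

x² + y² = 22²
2x·dx/dt + 2y·dy/dt = 0
dy/dt = -x/y · dx/dt = -14/(12√2) · 7 = -49√2/12 m/s
The top is descending at 49√2/12 ≈ 5.775 m/s.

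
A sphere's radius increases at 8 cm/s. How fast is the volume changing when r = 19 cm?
11552π cm³/s

V = (4/3)πr³
dV/dt = dV/dr · dr/dt = 4πr² · 8
At r = 19: dV/dt = 11552π cm³/s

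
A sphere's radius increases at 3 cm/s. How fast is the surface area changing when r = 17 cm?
408π cm²/s

S = 4πr²
dS/dt = dS/dr · dr/dt = 8πr · 3
At r = 17: dS/dt = 408π cm²/s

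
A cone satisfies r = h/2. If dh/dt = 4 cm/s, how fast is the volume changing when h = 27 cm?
729π cm³/s

V = (1/3)π(h/2)²h = πh³/12
dV/dt = πh²/4 · 4
At h = 27: dV/dt = 729π cm³/s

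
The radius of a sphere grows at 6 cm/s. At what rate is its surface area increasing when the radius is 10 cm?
480π cm²/s

S = 4πr²
dS/dt = dS/dr · dr/dt = 8πr · 6
At r = 10: dS/dt = 480π cm²/s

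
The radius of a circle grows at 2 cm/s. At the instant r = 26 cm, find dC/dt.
4π cm/s

C = 2πr
dC/dt = 2π · dr/dt = 2π · 2 = 4π cm/s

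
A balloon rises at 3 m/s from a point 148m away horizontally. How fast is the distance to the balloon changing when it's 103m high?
309√32513/32513 ≈ 1.714 m/s

z² = 148² + y²
z = √(148² + 103²) = √32513
dz/dt = y/z · dy/dt = 103/√32513 · 3 = 309√32513/32513 ≈ 1.714 m/s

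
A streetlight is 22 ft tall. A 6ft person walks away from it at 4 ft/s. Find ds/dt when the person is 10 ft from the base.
3/2 ft/s

By similar triangles: 22/(x+s) = 6/s
Solving: s = 6x/16
ds/dt = 6/16 · dx/dt = 3/8 · 4 = 3/2 ft/s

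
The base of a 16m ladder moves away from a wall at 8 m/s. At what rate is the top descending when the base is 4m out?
8√15/15 ≈ 2.066 m/s

x² + y² = 16²
2x·dx/dt + 2y·dy/dt = 0
dy/dt = -x/y · dx/dt = -4/(4√15) · 8 = -8√15/15 m/s
The top is descending at 8√15/15 ≈ 2.066 m/s.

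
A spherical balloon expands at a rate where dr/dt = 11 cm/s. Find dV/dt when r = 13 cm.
7436π cm³/s

V = (4/3)πr³
dV/dt = dV/dr · dr/dt = 4πr² · 11
At r = 13: dV/dt = 7436π cm³/s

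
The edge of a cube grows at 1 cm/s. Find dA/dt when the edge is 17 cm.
204 cm²/s

A = 6s²
dA/dt = 12s · ds/dt = 12·17·1 = 204 cm²/s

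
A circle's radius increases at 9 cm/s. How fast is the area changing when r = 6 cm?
108π cm²/s

A = πr²
dA/dt = 2πr · dr/dt = 2π(6)(9) = 108π cm²/s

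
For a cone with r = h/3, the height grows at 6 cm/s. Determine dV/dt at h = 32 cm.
2048π/3 cm³/s

V = (1/3)π(h/3)²h = πh³/27
dV/dt = πh²/9 · 6
At h = 32: dV/dt = 2048π/3 cm³/s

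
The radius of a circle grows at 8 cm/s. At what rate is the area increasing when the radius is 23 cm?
368π cm²/s

A = πr²
dA/dt = 2πr · dr/dt = 2π(23)(8) = 368π cm²/s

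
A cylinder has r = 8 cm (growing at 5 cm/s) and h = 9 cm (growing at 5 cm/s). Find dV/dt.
1040π cm³/s

V = πr²h
dV/dt = 2πrh·dr/dt + πr²·dh/dt
= 2π(8)(9)(5) + π(8)²(5)
= 1040π cm³/s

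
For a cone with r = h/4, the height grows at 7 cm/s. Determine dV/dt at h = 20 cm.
175π cm³/s

V = (1/3)π(h/4)²h = πh³/48
dV/dt = πh²/16 · 7
At h = 20: dV/dt = 175π cm³/s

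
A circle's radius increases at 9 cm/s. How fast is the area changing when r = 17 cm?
306π cm²/s

A = πr²
dA/dt = 2πr · dr/dt = 2π(17)(9) = 306π cm²/s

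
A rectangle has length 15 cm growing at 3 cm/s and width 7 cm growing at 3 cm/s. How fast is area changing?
66 cm²/s

A = lw
dA/dt = w·dl/dt + l·dw/dt = 7·3 + 15·3 = 66 cm²/s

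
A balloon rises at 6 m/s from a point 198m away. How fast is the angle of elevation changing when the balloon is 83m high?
0.025774 rad/s

tan(θ) = y/198
sec²(θ) · dθ/dt = (1/198) · dy/dt
dθ/dt = cos²(θ)/198 · 6 = 198/(198² + 83²) · 6
dθ/dt = 0.025774 rad/s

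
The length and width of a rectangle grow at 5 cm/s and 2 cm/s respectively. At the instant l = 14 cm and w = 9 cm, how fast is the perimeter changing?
14 cm/s

P = 2(l + w)
dP/dt = 2(dl/dt + dw/dt) = 2(5 + 2) = 14 cm/s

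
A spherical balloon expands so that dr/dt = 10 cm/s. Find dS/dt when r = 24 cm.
1920π cm²/s

S = 4πr²
dS/dt = dS/dr · dr/dt = 8πr · 10
At r = 24: dS/dt = 1920π cm²/s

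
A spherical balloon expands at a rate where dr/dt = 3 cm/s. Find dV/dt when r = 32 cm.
12288π cm³/s

V = (4/3)πr³
dV/dt = dV/dr · dr/dt = 4πr² · 3
At r = 32: dV/dt = 12288π cm³/s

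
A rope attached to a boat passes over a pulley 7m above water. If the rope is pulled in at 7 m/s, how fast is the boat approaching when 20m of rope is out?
140√39/117 ≈ 7.473 m/s

rope² = x² + 7²
x = √(20² - 7²) = 3√39
dx/dt = (rope/x) · d(rope)/dt = (20/(3√39)) · (-7) = -140√39/117 m/s
The boat approaches at 140√39/117 ≈ 7.473 m/s.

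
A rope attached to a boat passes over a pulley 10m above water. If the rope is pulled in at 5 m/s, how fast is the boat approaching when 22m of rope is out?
55√6/24 ≈ 5.613 m/s

rope² = x² + 10²
x = √(22² - 10²) = 8√6
dx/dt = (rope/x) · d(rope)/dt = (22/(8√6)) · (-5) = -55√6/24 m/s
The boat approaches at 55√6/24 ≈ 5.613 m/s.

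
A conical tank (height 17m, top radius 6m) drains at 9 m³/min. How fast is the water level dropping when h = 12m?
289/(576π) ≈ 0.1597 m/min

r/h = 6/17, so r = (6/17)h
V = (1/3)πr²h = (1/3)π((6/17)h)²h = (12/289)πh³
dV/dh = (36/289)πh²
dh/dt = (dV/dt)/(dV/dh) = -9/((36/289)π·12²) = -289/(576π) m/min
The level is dropping at 289/(576π) ≈ 0.1597 m/min.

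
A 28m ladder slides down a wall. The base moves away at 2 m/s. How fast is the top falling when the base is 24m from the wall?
12√13/13 ≈ 3.328 m/s

x² + y² = 28²
2x·dx/dt + 2y·dy/dt = 0
dy/dt = -x/y · dx/dt = -24/(4√13) · 2 = -12√13/13 m/s
The top is descending at 12√13/13 ≈ 3.328 m/s.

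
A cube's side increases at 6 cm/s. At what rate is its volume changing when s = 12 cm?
2592 cm³/s

V = s³
dV/dt = 3s² · ds/dt = 3·12²·6 = 2592 cm³/s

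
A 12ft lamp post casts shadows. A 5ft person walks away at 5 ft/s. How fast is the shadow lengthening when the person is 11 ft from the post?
25/7 ft/s

By similar triangles: 12/(x+s) = 5/s
Solving: s = 5x/7
ds/dt = 5/7 · dx/dt = 5/7 · 5 = 25/7 ft/s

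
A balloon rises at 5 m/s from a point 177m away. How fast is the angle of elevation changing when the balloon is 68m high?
0.024615 rad/s

tan(θ) = y/177
sec²(θ) · dθ/dt = (1/177) · dy/dt
dθ/dt = cos²(θ)/177 · 5 = 177/(177² + 68²) · 5
dθ/dt = 0.024615 rad/s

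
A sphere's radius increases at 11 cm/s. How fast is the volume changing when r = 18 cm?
14256π cm³/s

V = (4/3)πr³
dV/dt = dV/dr · dr/dt = 4πr² · 11
At r = 18: dV/dt = 14256π cm³/s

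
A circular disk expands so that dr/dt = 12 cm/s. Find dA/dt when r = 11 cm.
264π cm²/s

A = πr²
dA/dt = 2πr · dr/dt = 2π(11)(12) = 264π cm²/s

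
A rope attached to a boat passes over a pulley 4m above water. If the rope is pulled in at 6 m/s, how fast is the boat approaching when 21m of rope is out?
126√17/85 ≈ 6.112 m/s

rope² = x² + 4²
x = √(21² - 4²) = 5√17
dx/dt = (rope/x) · d(rope)/dt = (21/(5√17)) · (-6) = -126√17/85 m/s
The boat approaches at 126√17/85 ≈ 6.112 m/s.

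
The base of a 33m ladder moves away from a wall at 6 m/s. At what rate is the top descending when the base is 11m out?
3√2/2 ≈ 2.121 m/s

x² + y² = 33²
2x·dx/dt + 2y·dy/dt = 0
dy/dt = -x/y · dx/dt = -11/(22√2) · 6 = -3√2/2 m/s
The top is descending at 3√2/2 ≈ 2.121 m/s.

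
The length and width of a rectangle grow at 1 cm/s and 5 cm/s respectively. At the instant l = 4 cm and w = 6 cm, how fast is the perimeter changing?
12 cm/s

P = 2(l + w)
dP/dt = 2(dl/dt + dw/dt) = 2(1 + 5) = 12 cm/s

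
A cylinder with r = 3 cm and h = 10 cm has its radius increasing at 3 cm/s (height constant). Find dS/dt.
96π cm²/s

S = 2πrh + 2πr² (lateral + bases)
dS/dt = (2πh + 4πr)·dr/dt = (2π·10 + 4π·3)·3
= 96π cm²/s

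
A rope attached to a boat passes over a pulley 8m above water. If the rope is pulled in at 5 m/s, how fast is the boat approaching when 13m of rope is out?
13√105/21 ≈ 6.343 m/s

rope² = x² + 8²
x = √(13² - 8²) = √105
dx/dt = (rope/x) · d(rope)/dt = (13/√105) · (-5) = -13√105/21 m/s
The boat approaches at 13√105/21 ≈ 6.343 m/s.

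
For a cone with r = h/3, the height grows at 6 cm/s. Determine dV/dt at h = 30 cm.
600π cm³/s

V = (1/3)π(h/3)²h = πh³/27
dV/dt = πh²/9 · 6
At h = 30: dV/dt = 600π cm³/s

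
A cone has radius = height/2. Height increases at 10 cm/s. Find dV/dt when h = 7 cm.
245π/2 cm³/s

V = (1/3)π(h/2)²h = πh³/12
dV/dt = πh²/4 · 10
At h = 7: dV/dt = 245π/2 cm³/s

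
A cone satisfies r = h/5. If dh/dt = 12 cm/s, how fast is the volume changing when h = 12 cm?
1728π/25 cm³/s

V = (1/3)π(h/5)²h = πh³/75
dV/dt = πh²/25 · 12
At h = 12: dV/dt = 1728π/25 cm³/s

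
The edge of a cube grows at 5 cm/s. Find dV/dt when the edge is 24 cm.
8640 cm³/s

V = s³
dV/dt = 3s² · ds/dt = 3·24²·5 = 8640 cm³/s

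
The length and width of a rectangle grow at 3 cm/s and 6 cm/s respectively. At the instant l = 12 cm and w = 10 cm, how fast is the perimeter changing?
18 cm/s

P = 2(l + w)
dP/dt = 2(dl/dt + dw/dt) = 2(3 + 6) = 18 cm/s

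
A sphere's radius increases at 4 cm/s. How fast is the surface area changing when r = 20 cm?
640π cm²/s

S = 4πr²
dS/dt = dS/dr · dr/dt = 8πr · 4
At r = 20: dS/dt = 640π cm²/s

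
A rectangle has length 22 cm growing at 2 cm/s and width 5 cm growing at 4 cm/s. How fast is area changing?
98 cm²/s

A = lw
dA/dt = w·dl/dt + l·dw/dt = 5·2 + 22·4 = 98 cm²/s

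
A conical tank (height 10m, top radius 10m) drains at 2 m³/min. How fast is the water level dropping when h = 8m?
1/(32π) ≈ 0.009947 m/min

r/h = 10/10, so r = h
V = (1/3)πr²h = (1/3)π(h)²h = (1/3)πh³
dV/dh = πh²
dh/dt = (dV/dt)/(dV/dh) = -2/(π·8²) = -1/(32π) m/min
The level is dropping at 1/(32π) ≈ 0.009947 m/min.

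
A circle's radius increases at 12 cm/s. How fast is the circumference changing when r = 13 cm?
24π cm/s

C = 2πr
dC/dt = 2π · dr/dt = 2π · 12 = 24π cm/s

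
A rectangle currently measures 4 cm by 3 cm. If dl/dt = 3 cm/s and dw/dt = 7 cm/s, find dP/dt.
20 cm/s

P = 2(l + w)
dP/dt = 2(dl/dt + dw/dt) = 2(3 + 7) = 20 cm/s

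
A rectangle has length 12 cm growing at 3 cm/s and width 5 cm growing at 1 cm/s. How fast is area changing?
27 cm²/s

A = lw
dA/dt = w·dl/dt + l·dw/dt = 5·3 + 12·1 = 27 cm²/s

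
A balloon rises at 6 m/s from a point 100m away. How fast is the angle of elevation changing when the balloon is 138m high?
0.020658 rad/s

tan(θ) = y/100
sec²(θ) · dθ/dt = (1/100) · dy/dt
dθ/dt = cos²(θ)/100 · 6 = 100/(100² + 138²) · 6
dθ/dt = 0.020658 rad/s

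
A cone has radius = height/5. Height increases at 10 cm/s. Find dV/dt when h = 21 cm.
882π/5 cm³/s

V = (1/3)π(h/5)²h = πh³/75
dV/dt = πh²/25 · 10
At h = 21: dV/dt = 882π/5 cm³/s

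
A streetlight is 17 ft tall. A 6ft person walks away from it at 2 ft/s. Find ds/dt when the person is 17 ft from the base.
12/11 ft/s

By similar triangles: 17/(x+s) = 6/s
Solving: s = 6x/11
ds/dt = 6/11 · dx/dt = 6/11 · 2 = 12/11 ft/s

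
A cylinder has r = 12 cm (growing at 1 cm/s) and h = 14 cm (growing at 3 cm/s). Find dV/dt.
768π cm³/s

V = πr²h
dV/dt = 2πrh·dr/dt + πr²·dh/dt
= 2π(12)(14)(1) + π(12)²(3)
= 768π cm³/s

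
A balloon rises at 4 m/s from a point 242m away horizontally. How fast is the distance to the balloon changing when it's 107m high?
428√70013/70013 ≈ 1.618 m/s

z² = 242² + y²
z = √(242² + 107²) = √70013
dz/dt = y/z · dy/dt = 107/√70013 · 4 = 428√70013/70013 ≈ 1.618 m/s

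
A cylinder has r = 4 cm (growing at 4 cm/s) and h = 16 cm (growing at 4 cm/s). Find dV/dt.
576π cm³/s

V = πr²h
dV/dt = 2πrh·dr/dt + πr²·dh/dt
= 2π(4)(16)(4) + π(4)²(4)
= 576π cm³/s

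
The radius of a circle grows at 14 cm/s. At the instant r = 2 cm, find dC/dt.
28π cm/s

C = 2πr
dC/dt = 2π · dr/dt = 2π · 14 = 28π cm/s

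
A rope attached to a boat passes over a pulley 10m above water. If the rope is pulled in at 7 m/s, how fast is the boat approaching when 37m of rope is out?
259√141/423 ≈ 7.271 m/s

rope² = x² + 10²
x = √(37² - 10²) = 3√141
dx/dt = (rope/x) · d(rope)/dt = (37/(3√141)) · (-7) = -259√141/423 m/s
The boat approaches at 259√141/423 ≈ 7.271 m/s.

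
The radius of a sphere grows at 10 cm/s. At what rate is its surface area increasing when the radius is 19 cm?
1520π cm²/s

S = 4πr²
dS/dt = dS/dr · dr/dt = 8πr · 10
At r = 19: dS/dt = 1520π cm²/s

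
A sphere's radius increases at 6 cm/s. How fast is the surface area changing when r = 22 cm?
1056π cm²/s

S = 4πr²
dS/dt = dS/dr · dr/dt = 8πr · 6
At r = 22: dS/dt = 1056π cm²/s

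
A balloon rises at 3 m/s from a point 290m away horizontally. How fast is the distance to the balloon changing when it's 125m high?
75√3989/3989 ≈ 1.187 m/s

z² = 290² + y²
z = √(290² + 125²) = 5√3989
dz/dt = y/z · dy/dt = 125/(5√3989) · 3 = 75√3989/3989 ≈ 1.187 m/s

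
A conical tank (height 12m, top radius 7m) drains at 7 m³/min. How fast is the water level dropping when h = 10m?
36/(175π) ≈ 0.06548 m/min

r/h = 7/12, so r = (7/12)h
V = (1/3)πr²h = (1/3)π((7/12)h)²h = (49/432)πh³
dV/dh = (49/144)πh²
dh/dt = (dV/dt)/(dV/dh) = -7/((49/144)π·10²) = -36/(175π) m/min
The level is dropping at 36/(175π) ≈ 0.06548 m/min.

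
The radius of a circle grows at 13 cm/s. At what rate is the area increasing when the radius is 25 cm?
650π cm²/s

A = πr²
dA/dt = 2πr · dr/dt = 2π(25)(13) = 650π cm²/s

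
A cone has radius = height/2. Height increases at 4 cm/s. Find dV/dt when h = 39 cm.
1521π cm³/s

V = (1/3)π(h/2)²h = πh³/12
dV/dt = πh²/4 · 4
At h = 39: dV/dt = 1521π cm³/s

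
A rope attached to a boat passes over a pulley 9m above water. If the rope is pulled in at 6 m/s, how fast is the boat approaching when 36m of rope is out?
8√15/5 ≈ 6.197 m/s

rope² = x² + 9²
x = √(36² - 9²) = 9√15
dx/dt = (rope/x) · d(rope)/dt = (36/(9√15)) · (-6) = -8√15/5 m/s
The boat approaches at 8√15/5 ≈ 6.197 m/s.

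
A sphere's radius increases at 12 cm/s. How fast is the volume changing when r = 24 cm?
27648π cm³/s

V = (4/3)πr³
dV/dt = dV/dr · dr/dt = 4πr² · 12
At r = 24: dV/dt = 27648π cm³/s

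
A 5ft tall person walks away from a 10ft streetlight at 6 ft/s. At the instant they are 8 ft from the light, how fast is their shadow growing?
6 ft/s

By similar triangles: 10/(x+s) = 5/s
Solving: s = 5x/5
ds/dt = 5/5 · dx/dt = 1 · 6 = 6 ft/s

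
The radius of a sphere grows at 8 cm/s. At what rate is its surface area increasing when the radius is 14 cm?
896π cm²/s

S = 4πr²
dS/dt = dS/dr · dr/dt = 8πr · 8
At r = 14: dS/dt = 896π cm²/s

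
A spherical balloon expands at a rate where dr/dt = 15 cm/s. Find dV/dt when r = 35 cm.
73500π cm³/s

V = (4/3)πr³
dV/dt = dV/dr · dr/dt = 4πr² · 15
At r = 35: dV/dt = 73500π cm³/s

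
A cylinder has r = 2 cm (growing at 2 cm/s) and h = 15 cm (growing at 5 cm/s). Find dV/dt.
140π cm³/s

V = πr²h
dV/dt = 2πrh·dr/dt + πr²·dh/dt
= 2π(2)(15)(2) + π(2)²(5)
= 140π cm³/s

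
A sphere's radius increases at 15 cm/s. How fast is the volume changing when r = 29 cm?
50460π cm³/s

V = (4/3)πr³
dV/dt = dV/dr · dr/dt = 4πr² · 15
At r = 29: dV/dt = 50460π cm³/s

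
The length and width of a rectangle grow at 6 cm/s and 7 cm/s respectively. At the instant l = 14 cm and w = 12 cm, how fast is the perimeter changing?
26 cm/s

P = 2(l + w)
dP/dt = 2(dl/dt + dw/dt) = 2(6 + 7) = 26 cm/s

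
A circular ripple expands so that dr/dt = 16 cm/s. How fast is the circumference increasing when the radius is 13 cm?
32π cm/s

C = 2πr
dC/dt = 2π · dr/dt = 2π · 16 = 32π cm/s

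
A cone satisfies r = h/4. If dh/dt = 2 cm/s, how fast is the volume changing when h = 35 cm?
1225π/8 cm³/s

V = (1/3)π(h/4)²h = πh³/48
dV/dt = πh²/16 · 2
At h = 35: dV/dt = 1225π/8 cm³/s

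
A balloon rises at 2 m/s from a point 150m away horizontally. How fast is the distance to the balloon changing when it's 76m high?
76√7069/7069 ≈ 0.9039 m/s

z² = 150² + y²
z = √(150² + 76²) = 2√7069
dz/dt = y/z · dy/dt = 76/(2√7069) · 2 = 76√7069/7069 ≈ 0.9039 m/s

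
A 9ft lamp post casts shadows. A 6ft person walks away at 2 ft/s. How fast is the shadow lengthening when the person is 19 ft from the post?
4 ft/s

By similar triangles: 9/(x+s) = 6/s
Solving: s = 6x/3
ds/dt = 6/3 · dx/dt = 2 · 2 = 4 ft/s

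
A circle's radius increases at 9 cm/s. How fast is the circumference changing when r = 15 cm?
18π cm/s

C = 2πr
dC/dt = 2π · dr/dt = 2π · 9 = 18π cm/s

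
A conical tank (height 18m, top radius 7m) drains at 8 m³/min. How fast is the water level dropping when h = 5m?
2592/(1225π) ≈ 0.6735 m/min

r/h = 7/18, so r = (7/18)h
V = (1/3)πr²h = (1/3)π((7/18)h)²h = (49/972)πh³
dV/dh = (49/324)πh²
dh/dt = (dV/dt)/(dV/dh) = -8/((49/324)π·5²) = -2592/(1225π) m/min
The level is dropping at 2592/(1225π) ≈ 0.6735 m/min.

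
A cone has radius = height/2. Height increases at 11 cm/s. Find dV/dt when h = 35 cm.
13475π/4 cm³/s

V = (1/3)π(h/2)²h = πh³/12
dV/dt = πh²/4 · 11
At h = 35: dV/dt = 13475π/4 cm³/s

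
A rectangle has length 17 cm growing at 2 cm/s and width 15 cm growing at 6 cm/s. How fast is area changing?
132 cm²/s

A = lw
dA/dt = w·dl/dt + l·dw/dt = 15·2 + 17·6 = 132 cm²/s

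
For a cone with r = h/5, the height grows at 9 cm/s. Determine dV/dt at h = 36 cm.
11664π/25 cm³/s

V = (1/3)π(h/5)²h = πh³/75
dV/dt = πh²/25 · 9
At h = 36: dV/dt = 11664π/25 cm³/s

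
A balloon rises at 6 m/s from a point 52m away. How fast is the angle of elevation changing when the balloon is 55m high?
0.05446 rad/s

tan(θ) = y/52
sec²(θ) · dθ/dt = (1/52) · dy/dt
dθ/dt = cos²(θ)/52 · 6 = 52/(52² + 55²) · 6
dθ/dt = 0.05446 rad/s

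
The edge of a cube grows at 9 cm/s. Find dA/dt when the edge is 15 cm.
1620 cm²/s

A = 6s²
dA/dt = 12s · ds/dt = 12·15·9 = 1620 cm²/s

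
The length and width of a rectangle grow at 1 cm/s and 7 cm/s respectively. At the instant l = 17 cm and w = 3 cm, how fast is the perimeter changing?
16 cm/s

P = 2(l + w)
dP/dt = 2(dl/dt + dw/dt) = 2(1 + 7) = 16 cm/s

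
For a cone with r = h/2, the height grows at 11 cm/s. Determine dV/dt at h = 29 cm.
9251π/4 cm³/s

V = (1/3)π(h/2)²h = πh³/12
dV/dt = πh²/4 · 11
At h = 29: dV/dt = 9251π/4 cm³/s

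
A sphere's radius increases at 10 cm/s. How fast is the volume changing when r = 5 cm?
1000π cm³/s

V = (4/3)πr³
dV/dt = dV/dr · dr/dt = 4πr² · 10
At r = 5: dV/dt = 1000π cm³/s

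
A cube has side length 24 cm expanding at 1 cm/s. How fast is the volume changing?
1728 cm³/s

V = s³
dV/dt = 3s² · ds/dt = 3·24²·1 = 1728 cm³/s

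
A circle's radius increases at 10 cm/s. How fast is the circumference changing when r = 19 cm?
20π cm/s

C = 2πr
dC/dt = 2π · dr/dt = 2π · 10 = 20π cm/s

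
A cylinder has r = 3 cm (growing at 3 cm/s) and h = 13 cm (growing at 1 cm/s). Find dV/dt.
243π cm³/s

V = πr²h
dV/dt = 2πrh·dr/dt + πr²·dh/dt
= 2π(3)(13)(3) + π(3)²(1)
= 243π cm³/s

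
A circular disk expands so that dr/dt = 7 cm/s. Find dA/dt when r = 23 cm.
322π cm²/s

A = πr²
dA/dt = 2πr · dr/dt = 2π(23)(7) = 322π cm²/s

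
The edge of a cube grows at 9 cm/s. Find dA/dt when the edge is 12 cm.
1296 cm²/s

A = 6s²
dA/dt = 12s · ds/dt = 12·12·9 = 1296 cm²/s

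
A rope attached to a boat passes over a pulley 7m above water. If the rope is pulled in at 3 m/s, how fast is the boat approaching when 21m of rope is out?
9√2/4 ≈ 3.182 m/s

rope² = x² + 7²
x = √(21² - 7²) = 14√2
dx/dt = (rope/x) · d(rope)/dt = (21/(14√2)) · (-3) = -9√2/4 m/s
The boat approaches at 9√2/4 ≈ 3.182 m/s.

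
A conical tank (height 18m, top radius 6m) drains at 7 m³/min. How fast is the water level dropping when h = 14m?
9/(28π) ≈ 0.1023 m/min

r/h = 6/18, so r = (1/3)h
V = (1/3)πr²h = (1/3)π((1/3)h)²h = (1/27)πh³
dV/dh = (1/9)πh²
dh/dt = (dV/dt)/(dV/dh) = -7/((1/9)π·14²) = -9/(28π) m/min
The level is dropping at 9/(28π) ≈ 0.1023 m/min.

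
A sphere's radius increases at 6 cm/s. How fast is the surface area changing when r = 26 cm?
1248π cm²/s

S = 4πr²
dS/dt = dS/dr · dr/dt = 8πr · 6
At r = 26: dS/dt = 1248π cm²/s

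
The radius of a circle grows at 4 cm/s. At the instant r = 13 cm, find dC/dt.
8π cm/s

C = 2πr
dC/dt = 2π · dr/dt = 2π · 4 = 8π cm/s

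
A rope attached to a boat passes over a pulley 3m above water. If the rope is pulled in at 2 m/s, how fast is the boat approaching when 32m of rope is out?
64√1015/1015 ≈ 2.009 m/s

rope² = x² + 3²
x = √(32² - 3²) = √1015
dx/dt = (rope/x) · d(rope)/dt = (32/√1015) · (-2) = -64√1015/1015 m/s
The boat approaches at 64√1015/1015 ≈ 2.009 m/s.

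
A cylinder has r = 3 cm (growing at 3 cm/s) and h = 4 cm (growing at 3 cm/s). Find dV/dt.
99π cm³/s

V = πr²h
dV/dt = 2πrh·dr/dt + πr²·dh/dt
= 2π(3)(4)(3) + π(3)²(3)
= 99π cm³/s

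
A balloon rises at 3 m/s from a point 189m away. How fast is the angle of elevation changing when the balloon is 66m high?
0.014148 rad/s

tan(θ) = y/189
sec²(θ) · dθ/dt = (1/189) · dy/dt
dθ/dt = cos²(θ)/189 · 3 = 189/(189² + 66²) · 3
dθ/dt = 0.014148 rad/s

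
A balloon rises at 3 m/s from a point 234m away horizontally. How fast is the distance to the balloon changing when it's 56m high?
84√14473/14473 ≈ 0.6982 m/s

z² = 234² + y²
z = √(234² + 56²) = 2√14473
dz/dt = y/z · dy/dt = 56/(2√14473) · 3 = 84√14473/14473 ≈ 0.6982 m/s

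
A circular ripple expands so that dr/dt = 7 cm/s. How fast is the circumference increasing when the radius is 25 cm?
14π cm/s

C = 2πr
dC/dt = 2π · dr/dt = 2π · 7 = 14π cm/s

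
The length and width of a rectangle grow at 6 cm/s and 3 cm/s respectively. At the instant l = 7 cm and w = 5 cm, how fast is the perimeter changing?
18 cm/s

P = 2(l + w)
dP/dt = 2(dl/dt + dw/dt) = 2(6 + 3) = 18 cm/s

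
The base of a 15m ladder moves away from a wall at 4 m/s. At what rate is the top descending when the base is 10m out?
8√5/5 ≈ 3.578 m/s

x² + y² = 15²
2x·dx/dt + 2y·dy/dt = 0
dy/dt = -x/y · dx/dt = -10/(5√5) · 4 = -8√5/5 m/s
The top is descending at 8√5/5 ≈ 3.578 m/s.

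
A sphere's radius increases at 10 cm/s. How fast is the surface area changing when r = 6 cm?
480π cm²/s

S = 4πr²
dS/dt = dS/dr · dr/dt = 8πr · 10
At r = 6: dS/dt = 480π cm²/s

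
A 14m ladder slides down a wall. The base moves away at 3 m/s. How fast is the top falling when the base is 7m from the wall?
√3 ≈ 1.732 m/s

x² + y² = 14²
2x·dx/dt + 2y·dy/dt = 0
dy/dt = -x/y · dx/dt = -7/(7√3) · 3 = -√3 m/s
The top is descending at √3 ≈ 1.732 m/s.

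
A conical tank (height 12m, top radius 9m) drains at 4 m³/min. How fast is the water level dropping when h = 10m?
16/(225π) ≈ 0.02264 m/min

r/h = 9/12, so r = (3/4)h
V = (1/3)πr²h = (1/3)π((3/4)h)²h = (3/16)πh³
dV/dh = (9/16)πh²
dh/dt = (dV/dt)/(dV/dh) = -4/((9/16)π·10²) = -16/(225π) m/min
The level is dropping at 16/(225π) ≈ 0.02264 m/min.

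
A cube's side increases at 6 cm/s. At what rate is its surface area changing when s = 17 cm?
1224 cm²/s

A = 6s²
dA/dt = 12s · ds/dt = 12·17·6 = 1224 cm²/s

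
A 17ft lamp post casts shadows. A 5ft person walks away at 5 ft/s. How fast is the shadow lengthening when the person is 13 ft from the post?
25/12 ft/s

By similar triangles: 17/(x+s) = 5/s
Solving: s = 5x/12
ds/dt = 5/12 · dx/dt = 5/12 · 5 = 25/12 ft/s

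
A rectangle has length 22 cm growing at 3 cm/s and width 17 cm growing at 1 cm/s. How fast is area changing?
73 cm²/s

A = lw
dA/dt = w·dl/dt + l·dw/dt = 17·3 + 22·1 = 73 cm²/s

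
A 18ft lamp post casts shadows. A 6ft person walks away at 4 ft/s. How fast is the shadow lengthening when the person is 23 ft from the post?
2 ft/s

By similar triangles: 18/(x+s) = 6/s
Solving: s = 6x/12
ds/dt = 6/12 · dx/dt = 1/2 · 4 = 2 ft/s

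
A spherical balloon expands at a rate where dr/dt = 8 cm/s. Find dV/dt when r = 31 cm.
30752π cm³/s

V = (4/3)πr³
dV/dt = dV/dr · dr/dt = 4πr² · 8
At r = 31: dV/dt = 30752π cm³/s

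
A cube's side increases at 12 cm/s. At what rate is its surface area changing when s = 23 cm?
3312 cm²/s

A = 6s²
dA/dt = 12s · ds/dt = 12·23·12 = 3312 cm²/s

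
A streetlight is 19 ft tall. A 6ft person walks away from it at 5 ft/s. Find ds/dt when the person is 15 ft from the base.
30/13 ft/s

By similar triangles: 19/(x+s) = 6/s
Solving: s = 6x/13
ds/dt = 6/13 · dx/dt = 6/13 · 5 = 30/13 ft/s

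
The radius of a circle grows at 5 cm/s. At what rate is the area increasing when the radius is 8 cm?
80π cm²/s

A = πr²
dA/dt = 2πr · dr/dt = 2π(8)(5) = 80π cm²/s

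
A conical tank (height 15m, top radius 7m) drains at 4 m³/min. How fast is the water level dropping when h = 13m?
900/(8281π) ≈ 0.03459 m/min

r/h = 7/15, so r = (7/15)h
V = (1/3)πr²h = (1/3)π((7/15)h)²h = (49/675)πh³
dV/dh = (49/225)πh²
dh/dt = (dV/dt)/(dV/dh) = -4/((49/225)π·13²) = -900/(8281π) m/min
The level is dropping at 900/(8281π) ≈ 0.03459 m/min.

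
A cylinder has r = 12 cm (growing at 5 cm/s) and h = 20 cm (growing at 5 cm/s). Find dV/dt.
3120π cm³/s

V = πr²h
dV/dt = 2πrh·dr/dt + πr²·dh/dt
= 2π(12)(20)(5) + π(12)²(5)
= 3120π cm³/s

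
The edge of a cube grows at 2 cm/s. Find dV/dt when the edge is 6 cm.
216 cm³/s

V = s³
dV/dt = 3s² · ds/dt = 3·6²·2 = 216 cm³/s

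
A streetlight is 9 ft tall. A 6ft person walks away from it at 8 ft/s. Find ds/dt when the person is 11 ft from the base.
16 ft/s

By similar triangles: 9/(x+s) = 6/s
Solving: s = 6x/3
ds/dt = 6/3 · dx/dt = 2 · 8 = 16 ft/s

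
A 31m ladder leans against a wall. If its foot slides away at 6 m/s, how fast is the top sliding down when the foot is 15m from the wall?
45√46/92 ≈ 3.317 m/s

x² + y² = 31²
2x·dx/dt + 2y·dy/dt = 0
dy/dt = -x/y · dx/dt = -15/(4√46) · 6 = -45√46/92 m/s
The top is descending at 45√46/92 ≈ 3.317 m/s.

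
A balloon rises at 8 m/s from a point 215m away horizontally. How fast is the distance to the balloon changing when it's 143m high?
572√66674/33337 ≈ 4.43 m/s

z² = 215² + y²
z = √(215² + 143²) = √66674
dz/dt = y/z · dy/dt = 143/√66674 · 8 = 572√66674/33337 ≈ 4.43 m/s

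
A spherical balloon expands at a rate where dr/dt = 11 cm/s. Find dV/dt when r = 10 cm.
4400π cm³/s

V = (4/3)πr³
dV/dt = dV/dr · dr/dt = 4πr² · 11
At r = 10: dV/dt = 4400π cm³/s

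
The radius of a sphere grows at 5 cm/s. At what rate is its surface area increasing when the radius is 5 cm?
200π cm²/s

S = 4πr²
dS/dt = dS/dr · dr/dt = 8πr · 5
At r = 5: dS/dt = 200π cm²/s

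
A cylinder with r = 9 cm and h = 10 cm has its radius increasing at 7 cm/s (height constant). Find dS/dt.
392π cm²/s

S = 2πrh + 2πr² (lateral + bases)
dS/dt = (2πh + 4πr)·dr/dt = (2π·10 + 4π·9)·7
= 392π cm²/s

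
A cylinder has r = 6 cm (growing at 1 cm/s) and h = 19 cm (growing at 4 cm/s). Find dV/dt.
372π cm³/s

V = πr²h
dV/dt = 2πrh·dr/dt + πr²·dh/dt
= 2π(6)(19)(1) + π(6)²(4)
= 372π cm³/s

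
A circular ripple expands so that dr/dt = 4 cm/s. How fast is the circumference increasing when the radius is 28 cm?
8π cm/s

C = 2πr
dC/dt = 2π · dr/dt = 2π · 4 = 8π cm/s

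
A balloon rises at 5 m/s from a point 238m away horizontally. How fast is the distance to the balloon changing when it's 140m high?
50√389/389 ≈ 2.535 m/s

z² = 238² + y²
z = √(238² + 140²) = 14√389
dz/dt = y/z · dy/dt = 140/(14√389) · 5 = 50√389/389 ≈ 2.535 m/s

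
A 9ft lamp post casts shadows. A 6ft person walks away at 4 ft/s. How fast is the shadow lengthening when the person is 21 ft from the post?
8 ft/s

By similar triangles: 9/(x+s) = 6/s
Solving: s = 6x/3
ds/dt = 6/3 · dx/dt = 2 · 4 = 8 ft/s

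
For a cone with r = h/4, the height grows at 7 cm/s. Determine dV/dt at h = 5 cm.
175π/16 cm³/s

V = (1/3)π(h/4)²h = πh³/48
dV/dt = πh²/16 · 7
At h = 5: dV/dt = 175π/16 cm³/s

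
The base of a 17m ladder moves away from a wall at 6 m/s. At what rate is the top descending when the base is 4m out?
8√273/91 ≈ 1.453 m/s

x² + y² = 17²
2x·dx/dt + 2y·dy/dt = 0
dy/dt = -x/y · dx/dt = -4/√273 · 6 = -8√273/91 m/s
The top is descending at 8√273/91 ≈ 1.453 m/s.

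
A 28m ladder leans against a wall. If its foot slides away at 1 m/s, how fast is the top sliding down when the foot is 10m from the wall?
5√19/57 ≈ 0.3824 m/s

x² + y² = 28²
2x·dx/dt + 2y·dy/dt = 0
dy/dt = -x/y · dx/dt = -10/(6√19) · 1 = -5√19/57 m/s
The top is descending at 5√19/57 ≈ 0.3824 m/s.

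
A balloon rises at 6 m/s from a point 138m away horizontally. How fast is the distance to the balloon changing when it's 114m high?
57√890/445 ≈ 3.821 m/s

z² = 138² + y²
z = √(138² + 114²) = 6√890
dz/dt = y/z · dy/dt = 114/(6√890) · 6 = 57√890/445 ≈ 3.821 m/s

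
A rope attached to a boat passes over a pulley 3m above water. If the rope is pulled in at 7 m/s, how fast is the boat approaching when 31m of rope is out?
31√238/68 ≈ 7.033 m/s

rope² = x² + 3²
x = √(31² - 3²) = 2√238
dx/dt = (rope/x) · d(rope)/dt = (31/(2√238)) · (-7) = -31√238/68 m/s
The boat approaches at 31√238/68 ≈ 7.033 m/s.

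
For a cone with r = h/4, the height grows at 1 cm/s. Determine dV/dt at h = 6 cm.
9π/4 cm³/s

V = (1/3)π(h/4)²h = πh³/48
dV/dt = πh²/16 · 1
At h = 6: dV/dt = 9π/4 cm³/s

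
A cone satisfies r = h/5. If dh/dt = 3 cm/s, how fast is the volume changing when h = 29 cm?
2523π/25 cm³/s

V = (1/3)π(h/5)²h = πh³/75
dV/dt = πh²/25 · 3
At h = 29: dV/dt = 2523π/25 cm³/s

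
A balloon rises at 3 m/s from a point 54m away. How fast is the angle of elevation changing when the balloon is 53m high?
0.028297 rad/s

tan(θ) = y/54
sec²(θ) · dθ/dt = (1/54) · dy/dt
dθ/dt = cos²(θ)/54 · 3 = 54/(54² + 53²) · 3
dθ/dt = 0.028297 rad/s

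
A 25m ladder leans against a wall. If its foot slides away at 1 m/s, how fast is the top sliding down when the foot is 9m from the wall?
9√34/136 ≈ 0.3859 m/s

x² + y² = 25²
2x·dx/dt + 2y·dy/dt = 0
dy/dt = -x/y · dx/dt = -9/(4√34) · 1 = -9√34/136 m/s
The top is descending at 9√34/136 ≈ 0.3859 m/s.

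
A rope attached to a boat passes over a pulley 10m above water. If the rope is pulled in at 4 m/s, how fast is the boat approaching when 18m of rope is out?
9√14/7 ≈ 4.811 m/s

rope² = x² + 10²
x = √(18² - 10²) = 4√14
dx/dt = (rope/x) · d(rope)/dt = (18/(4√14)) · (-4) = -9√14/7 m/s
The boat approaches at 9√14/7 ≈ 4.811 m/s.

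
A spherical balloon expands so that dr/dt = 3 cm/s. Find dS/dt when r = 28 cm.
672π cm²/s

S = 4πr²
dS/dt = dS/dr · dr/dt = 8πr · 3
At r = 28: dS/dt = 672π cm²/s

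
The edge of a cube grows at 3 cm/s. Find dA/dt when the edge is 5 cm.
180 cm²/s

A = 6s²
dA/dt = 12s · ds/dt = 12·5·3 = 180 cm²/s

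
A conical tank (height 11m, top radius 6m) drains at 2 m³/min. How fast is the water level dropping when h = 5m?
121/(450π) ≈ 0.08559 m/min

r/h = 6/11, so r = (6/11)h
V = (1/3)πr²h = (1/3)π((6/11)h)²h = (12/121)πh³
dV/dh = (36/121)πh²
dh/dt = (dV/dt)/(dV/dh) = -2/((36/121)π·5²) = -121/(450π) m/min
The level is dropping at 121/(450π) ≈ 0.08559 m/min.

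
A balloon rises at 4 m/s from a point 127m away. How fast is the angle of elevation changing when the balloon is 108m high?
0.018278 rad/s

tan(θ) = y/127
sec²(θ) · dθ/dt = (1/127) · dy/dt
dθ/dt = cos²(θ)/127 · 4 = 127/(127² + 108²) · 4
dθ/dt = 0.018278 rad/s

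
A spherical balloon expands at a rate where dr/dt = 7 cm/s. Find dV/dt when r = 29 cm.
23548π cm³/s

V = (4/3)πr³
dV/dt = dV/dr · dr/dt = 4πr² · 7
At r = 29: dV/dt = 23548π cm³/s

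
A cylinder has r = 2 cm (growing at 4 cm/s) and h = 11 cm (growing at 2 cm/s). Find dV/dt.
184π cm³/s

V = πr²h
dV/dt = 2πrh·dr/dt + πr²·dh/dt
= 2π(2)(11)(4) + π(2)²(2)
= 184π cm³/s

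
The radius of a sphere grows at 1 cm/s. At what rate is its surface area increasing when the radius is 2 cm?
16π cm²/s

S = 4πr²
dS/dt = dS/dr · dr/dt = 8πr · 1
At r = 2: dS/dt = 16π cm²/s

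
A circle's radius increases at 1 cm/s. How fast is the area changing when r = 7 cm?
14π cm²/s

A = πr²
dA/dt = 2πr · dr/dt = 2π(7)(1) = 14π cm²/s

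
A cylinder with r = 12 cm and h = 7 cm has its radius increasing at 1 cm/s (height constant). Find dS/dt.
62π cm²/s

S = 2πrh + 2πr² (lateral + bases)
dS/dt = (2πh + 4πr)·dr/dt = (2π·7 + 4π·12)·1
= 62π cm²/s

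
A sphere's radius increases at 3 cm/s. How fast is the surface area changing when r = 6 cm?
144π cm²/s

S = 4πr²
dS/dt = dS/dr · dr/dt = 8πr · 3
At r = 6: dS/dt = 144π cm²/s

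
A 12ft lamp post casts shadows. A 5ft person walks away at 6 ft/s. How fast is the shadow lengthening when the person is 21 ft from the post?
30/7 ft/s

By similar triangles: 12/(x+s) = 5/s
Solving: s = 5x/7
ds/dt = 5/7 · dx/dt = 5/7 · 6 = 30/7 ft/s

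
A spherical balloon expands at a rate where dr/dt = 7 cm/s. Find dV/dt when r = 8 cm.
1792π cm³/s

V = (4/3)πr³
dV/dt = dV/dr · dr/dt = 4πr² · 7
At r = 8: dV/dt = 1792π cm³/s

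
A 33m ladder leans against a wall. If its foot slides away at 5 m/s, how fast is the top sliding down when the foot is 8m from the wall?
8√41/41 ≈ 1.249 m/s

x² + y² = 33²
2x·dx/dt + 2y·dy/dt = 0
dy/dt = -x/y · dx/dt = -8/(5√41) · 5 = -8√41/41 m/s
The top is descending at 8√41/41 ≈ 1.249 m/s.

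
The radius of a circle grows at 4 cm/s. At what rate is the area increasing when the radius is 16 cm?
128π cm²/s

A = πr²
dA/dt = 2πr · dr/dt = 2π(16)(4) = 128π cm²/s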